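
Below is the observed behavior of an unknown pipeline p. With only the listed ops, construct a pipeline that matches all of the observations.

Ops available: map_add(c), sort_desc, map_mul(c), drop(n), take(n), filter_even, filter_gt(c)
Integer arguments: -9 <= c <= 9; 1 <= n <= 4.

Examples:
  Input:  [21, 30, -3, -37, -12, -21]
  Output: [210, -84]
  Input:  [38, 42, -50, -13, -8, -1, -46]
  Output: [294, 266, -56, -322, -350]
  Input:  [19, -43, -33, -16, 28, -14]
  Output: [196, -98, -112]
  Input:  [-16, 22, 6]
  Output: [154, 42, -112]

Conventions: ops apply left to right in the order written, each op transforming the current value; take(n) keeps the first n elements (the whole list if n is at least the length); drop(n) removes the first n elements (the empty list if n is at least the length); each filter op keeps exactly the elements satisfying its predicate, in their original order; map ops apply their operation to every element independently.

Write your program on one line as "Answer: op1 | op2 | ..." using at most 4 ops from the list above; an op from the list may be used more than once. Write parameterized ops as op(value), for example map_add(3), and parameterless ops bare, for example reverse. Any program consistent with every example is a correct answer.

map_mul(7) | filter_even | sort_desc

Check, running the answer program on each example:
  [21, 30, -3, -37, -12, -21] -> [147, 210, -21, -259, -84, -147] -> [210, -84] -> [210, -84]
  [38, 42, -50, -13, -8, -1, -46] -> [266, 294, -350, -91, -56, -7, -322] -> [266, 294, -350, -56, -322] -> [294, 266, -56, -322, -350]
  [19, -43, -33, -16, 28, -14] -> [133, -301, -231, -112, 196, -98] -> [-112, 196, -98] -> [196, -98, -112]
  [-16, 22, 6] -> [-112, 154, 42] -> [-112, 154, 42] -> [154, 42, -112]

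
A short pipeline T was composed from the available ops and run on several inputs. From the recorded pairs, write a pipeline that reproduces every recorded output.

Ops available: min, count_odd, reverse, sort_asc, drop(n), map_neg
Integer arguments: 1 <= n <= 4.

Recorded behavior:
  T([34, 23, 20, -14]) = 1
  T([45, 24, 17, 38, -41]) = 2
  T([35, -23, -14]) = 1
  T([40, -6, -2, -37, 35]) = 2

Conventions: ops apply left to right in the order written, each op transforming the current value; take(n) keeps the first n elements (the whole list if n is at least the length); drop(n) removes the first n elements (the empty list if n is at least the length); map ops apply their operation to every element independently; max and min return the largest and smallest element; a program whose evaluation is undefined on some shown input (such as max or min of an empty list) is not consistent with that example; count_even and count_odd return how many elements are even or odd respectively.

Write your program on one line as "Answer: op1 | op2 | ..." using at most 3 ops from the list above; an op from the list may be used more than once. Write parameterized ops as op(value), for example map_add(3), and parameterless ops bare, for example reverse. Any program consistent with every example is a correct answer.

drop(1) | count_odd

Check, running the answer program on each example:
  [34, 23, 20, -14] -> [23, 20, -14] -> 1
  [45, 24, 17, 38, -41] -> [24, 17, 38, -41] -> 2
  [35, -23, -14] -> [-23, -14] -> 1
  [40, -6, -2, -37, 35] -> [-6, -2, -37, 35] -> 2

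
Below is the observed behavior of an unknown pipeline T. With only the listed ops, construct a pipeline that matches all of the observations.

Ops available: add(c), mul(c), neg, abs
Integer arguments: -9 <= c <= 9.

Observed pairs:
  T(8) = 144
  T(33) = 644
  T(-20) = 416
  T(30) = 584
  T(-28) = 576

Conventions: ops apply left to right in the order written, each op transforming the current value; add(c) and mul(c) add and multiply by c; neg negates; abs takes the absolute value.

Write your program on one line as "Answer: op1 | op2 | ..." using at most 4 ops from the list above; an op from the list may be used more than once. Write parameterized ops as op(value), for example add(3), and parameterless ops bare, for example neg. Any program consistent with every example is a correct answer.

mul(5) | add(-4) | mul(4) | abs

Check, running the answer program on each example:
  8 -> 40 -> 36 -> 144 -> 144
  33 -> 165 -> 161 -> 644 -> 644
  -20 -> -100 -> -104 -> -416 -> 416
  30 -> 150 -> 146 -> 584 -> 584
  -28 -> -140 -> -144 -> -576 -> 576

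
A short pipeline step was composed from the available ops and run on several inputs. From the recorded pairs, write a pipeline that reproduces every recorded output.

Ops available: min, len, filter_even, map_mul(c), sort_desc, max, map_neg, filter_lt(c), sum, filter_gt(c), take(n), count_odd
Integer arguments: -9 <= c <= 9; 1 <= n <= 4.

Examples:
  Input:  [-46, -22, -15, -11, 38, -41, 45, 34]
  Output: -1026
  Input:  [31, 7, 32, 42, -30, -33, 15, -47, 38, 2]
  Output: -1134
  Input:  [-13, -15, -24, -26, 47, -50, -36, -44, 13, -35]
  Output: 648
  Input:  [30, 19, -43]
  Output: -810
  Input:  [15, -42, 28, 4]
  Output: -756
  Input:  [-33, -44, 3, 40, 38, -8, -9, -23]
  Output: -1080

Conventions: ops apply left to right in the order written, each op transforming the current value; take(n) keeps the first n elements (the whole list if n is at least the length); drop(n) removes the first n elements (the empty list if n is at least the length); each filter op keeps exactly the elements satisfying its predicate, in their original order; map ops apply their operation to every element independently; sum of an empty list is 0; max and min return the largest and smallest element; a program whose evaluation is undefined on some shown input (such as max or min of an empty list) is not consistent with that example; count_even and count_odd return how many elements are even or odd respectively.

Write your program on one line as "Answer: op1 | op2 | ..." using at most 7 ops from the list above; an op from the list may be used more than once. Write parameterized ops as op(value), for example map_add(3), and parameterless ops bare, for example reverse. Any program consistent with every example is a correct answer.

map_mul(3) | sort_desc | map_mul(-9) | filter_even | take(1) | min

Check, running the answer program on each example:
  [-46, -22, -15, -11, 38, -41, 45, 34] -> [-138, -66, -45, -33, 114, -123, 135, 102] -> [135, 114, 102, -33, -45, -66, -123, -138] -> [-1215, -1026, -918, 297, 405, 594, 1107, 1242] -> [-1026, -918, 594, 1242] -> [-1026] -> -1026
  [31, 7, 32, 42, -30, -33, 15, -47, 38, 2] -> [93, 21, 96, 126, -90, -99, 45, -141, 114, 6] -> [126, 114, 96, 93, 45, 21, 6, -90, -99, -141] -> [-1134, -1026, -864, -837, -405, -189, -54, 810, 891, 1269] -> [-1134, -1026, -864, -54, 810] -> [-1134] -> -1134
  [-13, -15, -24, -26, 47, -50, -36, -44, 13, -35] -> [-39, -45, -72, -78, 141, -150, -108, -132, 39, -105] -> [141, 39, -39, -45, -72, -78, -105, -108, -132, -150] -> [-1269, -351, 351, 405, 648, 702, 945, 972, 1188, 1350] -> [648, 702, 972, 1188, 1350] -> [648] -> 648
  [30, 19, -43] -> [90, 57, -129] -> [90, 57, -129] -> [-810, -513, 1161] -> [-810] -> [-810] -> -810
  [15, -42, 28, 4] -> [45, -126, 84, 12] -> [84, 45, 12, -126] -> [-756, -405, -108, 1134] -> [-756, -108, 1134] -> [-756] -> -756
  [-33, -44, 3, 40, 38, -8, -9, -23] -> [-99, -132, 9, 120, 114, -24, -27, -69] -> [120, 114, 9, -24, -27, -69, -99, -132] -> [-1080, -1026, -81, 216, 243, 621, 891, 1188] -> [-1080, -1026, 216, 1188] -> [-1080] -> -1080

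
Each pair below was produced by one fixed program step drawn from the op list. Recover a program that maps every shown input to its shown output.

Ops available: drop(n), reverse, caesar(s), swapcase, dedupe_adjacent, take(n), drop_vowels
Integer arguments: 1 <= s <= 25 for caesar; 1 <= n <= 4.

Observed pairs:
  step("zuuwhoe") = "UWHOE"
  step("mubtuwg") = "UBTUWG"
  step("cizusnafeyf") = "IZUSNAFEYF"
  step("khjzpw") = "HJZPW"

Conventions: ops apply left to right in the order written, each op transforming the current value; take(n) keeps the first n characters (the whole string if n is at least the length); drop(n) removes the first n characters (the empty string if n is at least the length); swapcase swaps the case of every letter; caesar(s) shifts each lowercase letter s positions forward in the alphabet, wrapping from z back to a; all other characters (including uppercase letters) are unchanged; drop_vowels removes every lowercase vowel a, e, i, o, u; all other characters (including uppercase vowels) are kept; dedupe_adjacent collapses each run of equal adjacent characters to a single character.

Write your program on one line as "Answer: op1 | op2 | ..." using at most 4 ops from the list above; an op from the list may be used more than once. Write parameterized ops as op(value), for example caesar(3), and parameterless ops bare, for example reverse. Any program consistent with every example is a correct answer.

swapcase | dedupe_adjacent | drop(1)

Check, running the answer program on each example:
  "zuuwhoe" -> "ZUUWHOE" -> "ZUWHOE" -> "UWHOE"
  "mubtuwg" -> "MUBTUWG" -> "MUBTUWG" -> "UBTUWG"
  "cizusnafeyf" -> "CIZUSNAFEYF" -> "CIZUSNAFEYF" -> "IZUSNAFEYF"
  "khjzpw" -> "KHJZPW" -> "KHJZPW" -> "HJZPW"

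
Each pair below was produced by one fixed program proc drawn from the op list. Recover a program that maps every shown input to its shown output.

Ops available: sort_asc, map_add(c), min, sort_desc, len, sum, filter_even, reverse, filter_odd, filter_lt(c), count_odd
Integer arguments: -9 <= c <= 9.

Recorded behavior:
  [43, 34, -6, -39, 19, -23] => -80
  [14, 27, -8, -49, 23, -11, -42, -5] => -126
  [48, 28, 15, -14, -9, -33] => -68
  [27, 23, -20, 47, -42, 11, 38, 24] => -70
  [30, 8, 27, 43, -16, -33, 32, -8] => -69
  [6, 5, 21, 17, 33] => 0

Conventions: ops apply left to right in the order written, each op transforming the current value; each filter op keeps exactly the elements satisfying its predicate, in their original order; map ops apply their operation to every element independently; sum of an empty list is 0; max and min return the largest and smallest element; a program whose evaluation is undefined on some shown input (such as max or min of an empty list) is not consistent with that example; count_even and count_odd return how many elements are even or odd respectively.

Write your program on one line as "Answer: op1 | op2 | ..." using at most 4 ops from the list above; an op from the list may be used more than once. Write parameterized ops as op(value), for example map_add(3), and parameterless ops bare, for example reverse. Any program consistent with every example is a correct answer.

filter_lt(-5) | sort_asc | map_add(-4) | sum

Check, running the answer program on each example:
  [43, 34, -6, -39, 19, -23] -> [-6, -39, -23] -> [-39, -23, -6] -> [-43, -27, -10] -> -80
  [14, 27, -8, -49, 23, -11, -42, -5] -> [-8, -49, -11, -42] -> [-49, -42, -11, -8] -> [-53, -46, -15, -12] -> -126
  [48, 28, 15, -14, -9, -33] -> [-14, -9, -33] -> [-33, -14, -9] -> [-37, -18, -13] -> -68
  [27, 23, -20, 47, -42, 11, 38, 24] -> [-20, -42] -> [-42, -20] -> [-46, -24] -> -70
  [30, 8, 27, 43, -16, -33, 32, -8] -> [-16, -33, -8] -> [-33, -16, -8] -> [-37, -20, -12] -> -69
  [6, 5, 21, 17, 33] -> [] -> [] -> [] -> 0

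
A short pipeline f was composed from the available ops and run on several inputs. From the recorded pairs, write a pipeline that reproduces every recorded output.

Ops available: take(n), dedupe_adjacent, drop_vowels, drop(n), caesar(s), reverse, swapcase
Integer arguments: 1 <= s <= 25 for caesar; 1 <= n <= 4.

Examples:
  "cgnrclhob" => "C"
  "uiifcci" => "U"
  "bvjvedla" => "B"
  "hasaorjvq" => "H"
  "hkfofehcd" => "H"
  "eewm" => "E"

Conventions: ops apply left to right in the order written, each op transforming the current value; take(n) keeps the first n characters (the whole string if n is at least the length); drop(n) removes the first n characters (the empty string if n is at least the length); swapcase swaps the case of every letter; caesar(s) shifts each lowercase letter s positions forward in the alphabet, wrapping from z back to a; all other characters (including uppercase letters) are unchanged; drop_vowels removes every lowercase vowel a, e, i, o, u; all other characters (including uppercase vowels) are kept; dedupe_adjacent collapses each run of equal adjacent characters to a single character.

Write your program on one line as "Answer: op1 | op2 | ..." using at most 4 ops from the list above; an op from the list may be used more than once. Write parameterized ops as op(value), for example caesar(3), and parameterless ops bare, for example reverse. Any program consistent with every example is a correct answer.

dedupe_adjacent | take(1) | swapcase

Check, running the answer program on each example:
  "cgnrclhob" -> "cgnrclhob" -> "c" -> "C"
  "uiifcci" -> "uifci" -> "u" -> "U"
  "bvjvedla" -> "bvjvedla" -> "b" -> "B"
  "hasaorjvq" -> "hasaorjvq" -> "h" -> "H"
  "hkfofehcd" -> "hkfofehcd" -> "h" -> "H"
  "eewm" -> "ewm" -> "e" -> "E"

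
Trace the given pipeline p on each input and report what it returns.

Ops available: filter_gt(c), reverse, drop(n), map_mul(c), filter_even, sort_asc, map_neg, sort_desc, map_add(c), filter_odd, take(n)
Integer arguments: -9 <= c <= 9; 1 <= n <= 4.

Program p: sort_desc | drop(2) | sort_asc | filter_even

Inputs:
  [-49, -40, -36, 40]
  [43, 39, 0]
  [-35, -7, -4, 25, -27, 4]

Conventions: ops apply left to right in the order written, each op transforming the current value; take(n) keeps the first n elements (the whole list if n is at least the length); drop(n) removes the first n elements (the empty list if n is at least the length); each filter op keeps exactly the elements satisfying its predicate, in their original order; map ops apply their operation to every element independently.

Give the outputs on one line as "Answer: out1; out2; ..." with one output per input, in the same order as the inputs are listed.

Execution, op by op:
  [-49, -40, -36, 40] -> [40, -36, -40, -49] -> [-40, -49] -> [-49, -40] -> [-40]
  [43, 39, 0] -> [43, 39, 0] -> [0] -> [0] -> [0]
  [-35, -7, -4, 25, -27, 4] -> [25, 4, -4, -7, -27, -35] -> [-4, -7, -27, -35] -> [-35, -27, -7, -4] -> [-4]

[-40]; [0]; [-4]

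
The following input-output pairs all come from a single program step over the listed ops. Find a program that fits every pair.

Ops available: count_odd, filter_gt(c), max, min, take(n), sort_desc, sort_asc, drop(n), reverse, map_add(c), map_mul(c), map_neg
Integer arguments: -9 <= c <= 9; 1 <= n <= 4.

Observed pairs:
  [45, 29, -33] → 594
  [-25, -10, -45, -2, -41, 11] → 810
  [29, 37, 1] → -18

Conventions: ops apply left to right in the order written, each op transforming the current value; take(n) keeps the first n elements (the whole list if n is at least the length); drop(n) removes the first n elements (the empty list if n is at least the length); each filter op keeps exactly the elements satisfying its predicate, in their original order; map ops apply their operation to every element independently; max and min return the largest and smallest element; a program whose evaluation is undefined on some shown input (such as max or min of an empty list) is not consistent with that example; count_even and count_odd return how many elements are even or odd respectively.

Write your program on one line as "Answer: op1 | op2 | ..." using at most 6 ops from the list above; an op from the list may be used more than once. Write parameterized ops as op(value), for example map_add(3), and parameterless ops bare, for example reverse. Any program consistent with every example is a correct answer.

map_mul(9) | sort_asc | map_mul(-2) | take(3) | max

Check, running the answer program on each example:
  [45, 29, -33] -> [405, 261, -297] -> [-297, 261, 405] -> [594, -522, -810] -> [594, -522, -810] -> 594
  [-25, -10, -45, -2, -41, 11] -> [-225, -90, -405, -18, -369, 99] -> [-405, -369, -225, -90, -18, 99] -> [810, 738, 450, 180, 36, -198] -> [810, 738, 450] -> 810
  [29, 37, 1] -> [261, 333, 9] -> [9, 261, 333] -> [-18, -522, -666] -> [-18, -522, -666] -> -18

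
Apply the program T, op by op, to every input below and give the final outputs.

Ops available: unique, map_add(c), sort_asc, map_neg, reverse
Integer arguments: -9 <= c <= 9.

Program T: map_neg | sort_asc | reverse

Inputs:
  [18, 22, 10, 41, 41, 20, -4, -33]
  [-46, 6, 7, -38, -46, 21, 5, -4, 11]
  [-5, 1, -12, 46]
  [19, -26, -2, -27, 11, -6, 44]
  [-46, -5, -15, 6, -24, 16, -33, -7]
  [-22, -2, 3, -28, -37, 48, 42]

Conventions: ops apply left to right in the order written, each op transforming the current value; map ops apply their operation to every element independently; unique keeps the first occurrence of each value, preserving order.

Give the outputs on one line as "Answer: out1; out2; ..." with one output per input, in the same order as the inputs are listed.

[33, 4, -10, -18, -20, -22, -41, -41]; [46, 46, 38, 4, -5, -6, -7, -11, -21]; [12, 5, -1, -46]; [27, 26, 6, 2, -11, -19, -44]; [46, 33, 24, 15, 7, 5, -6, -16]; [37, 28, 22, 2, -3, -42, -48]

Execution, op by op:
  [18, 22, 10, 41, 41, 20, -4, -33] -> [-18, -22, -10, -41, -41, -20, 4, 33] -> [-41, -41, -22, -20, -18, -10, 4, 33] -> [33, 4, -10, -18, -20, -22, -41, -41]
  [-46, 6, 7, -38, -46, 21, 5, -4, 11] -> [46, -6, -7, 38, 46, -21, -5, 4, -11] -> [-21, -11, -7, -6, -5, 4, 38, 46, 46] -> [46, 46, 38, 4, -5, -6, -7, -11, -21]
  [-5, 1, -12, 46] -> [5, -1, 12, -46] -> [-46, -1, 5, 12] -> [12, 5, -1, -46]
  [19, -26, -2, -27, 11, -6, 44] -> [-19, 26, 2, 27, -11, 6, -44] -> [-44, -19, -11, 2, 6, 26, 27] -> [27, 26, 6, 2, -11, -19, -44]
  [-46, -5, -15, 6, -24, 16, -33, -7] -> [46, 5, 15, -6, 24, -16, 33, 7] -> [-16, -6, 5, 7, 15, 24, 33, 46] -> [46, 33, 24, 15, 7, 5, -6, -16]
  [-22, -2, 3, -28, -37, 48, 42] -> [22, 2, -3, 28, 37, -48, -42] -> [-48, -42, -3, 2, 22, 28, 37] -> [37, 28, 22, 2, -3, -42, -48]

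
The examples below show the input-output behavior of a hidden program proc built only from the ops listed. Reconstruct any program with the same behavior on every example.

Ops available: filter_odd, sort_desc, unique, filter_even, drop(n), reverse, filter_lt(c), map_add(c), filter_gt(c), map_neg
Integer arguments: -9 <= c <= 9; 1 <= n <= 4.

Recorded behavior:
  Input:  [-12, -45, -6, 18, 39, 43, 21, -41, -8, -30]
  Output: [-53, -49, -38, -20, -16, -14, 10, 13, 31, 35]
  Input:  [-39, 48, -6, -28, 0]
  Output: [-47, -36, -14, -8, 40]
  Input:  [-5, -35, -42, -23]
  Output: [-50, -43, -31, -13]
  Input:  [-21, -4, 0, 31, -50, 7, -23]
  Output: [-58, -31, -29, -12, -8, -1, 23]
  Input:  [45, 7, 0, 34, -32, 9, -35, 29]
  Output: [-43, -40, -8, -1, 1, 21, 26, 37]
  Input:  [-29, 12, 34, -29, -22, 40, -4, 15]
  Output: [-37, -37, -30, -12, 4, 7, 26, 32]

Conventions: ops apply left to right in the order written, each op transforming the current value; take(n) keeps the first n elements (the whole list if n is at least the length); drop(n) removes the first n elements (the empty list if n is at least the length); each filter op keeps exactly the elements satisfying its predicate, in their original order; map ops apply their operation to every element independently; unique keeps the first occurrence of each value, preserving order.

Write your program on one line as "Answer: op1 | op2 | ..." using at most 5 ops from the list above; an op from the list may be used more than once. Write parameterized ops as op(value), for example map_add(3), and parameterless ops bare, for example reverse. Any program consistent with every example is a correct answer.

map_add(-8) | map_neg | sort_desc | map_neg

Check, running the answer program on each example:
  [-12, -45, -6, 18, 39, 43, 21, -41, -8, -30] -> [-20, -53, -14, 10, 31, 35, 13, -49, -16, -38] -> [20, 53, 14, -10, -31, -35, -13, 49, 16, 38] -> [53, 49, 38, 20, 16, 14, -10, -13, -31, -35] -> [-53, -49, -38, -20, -16, -14, 10, 13, 31, 35]
  [-39, 48, -6, -28, 0] -> [-47, 40, -14, -36, -8] -> [47, -40, 14, 36, 8] -> [47, 36, 14, 8, -40] -> [-47, -36, -14, -8, 40]
  [-5, -35, -42, -23] -> [-13, -43, -50, -31] -> [13, 43, 50, 31] -> [50, 43, 31, 13] -> [-50, -43, -31, -13]
  [-21, -4, 0, 31, -50, 7, -23] -> [-29, -12, -8, 23, -58, -1, -31] -> [29, 12, 8, -23, 58, 1, 31] -> [58, 31, 29, 12, 8, 1, -23] -> [-58, -31, -29, -12, -8, -1, 23]
  [45, 7, 0, 34, -32, 9, -35, 29] -> [37, -1, -8, 26, -40, 1, -43, 21] -> [-37, 1, 8, -26, 40, -1, 43, -21] -> [43, 40, 8, 1, -1, -21, -26, -37] -> [-43, -40, -8, -1, 1, 21, 26, 37]
  [-29, 12, 34, -29, -22, 40, -4, 15] -> [-37, 4, 26, -37, -30, 32, -12, 7] -> [37, -4, -26, 37, 30, -32, 12, -7] -> [37, 37, 30, 12, -4, -7, -26, -32] -> [-37, -37, -30, -12, 4, 7, 26, 32]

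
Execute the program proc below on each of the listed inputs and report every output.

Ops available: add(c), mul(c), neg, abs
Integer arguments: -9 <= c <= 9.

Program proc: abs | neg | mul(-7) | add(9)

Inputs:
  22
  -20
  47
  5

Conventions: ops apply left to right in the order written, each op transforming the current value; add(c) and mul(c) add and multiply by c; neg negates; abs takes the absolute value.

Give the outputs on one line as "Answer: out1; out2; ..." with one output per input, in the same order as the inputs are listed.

163; 149; 338; 44

Execution, op by op:
  22 -> 22 -> -22 -> 154 -> 163
  -20 -> 20 -> -20 -> 140 -> 149
  47 -> 47 -> -47 -> 329 -> 338
  5 -> 5 -> -5 -> 35 -> 44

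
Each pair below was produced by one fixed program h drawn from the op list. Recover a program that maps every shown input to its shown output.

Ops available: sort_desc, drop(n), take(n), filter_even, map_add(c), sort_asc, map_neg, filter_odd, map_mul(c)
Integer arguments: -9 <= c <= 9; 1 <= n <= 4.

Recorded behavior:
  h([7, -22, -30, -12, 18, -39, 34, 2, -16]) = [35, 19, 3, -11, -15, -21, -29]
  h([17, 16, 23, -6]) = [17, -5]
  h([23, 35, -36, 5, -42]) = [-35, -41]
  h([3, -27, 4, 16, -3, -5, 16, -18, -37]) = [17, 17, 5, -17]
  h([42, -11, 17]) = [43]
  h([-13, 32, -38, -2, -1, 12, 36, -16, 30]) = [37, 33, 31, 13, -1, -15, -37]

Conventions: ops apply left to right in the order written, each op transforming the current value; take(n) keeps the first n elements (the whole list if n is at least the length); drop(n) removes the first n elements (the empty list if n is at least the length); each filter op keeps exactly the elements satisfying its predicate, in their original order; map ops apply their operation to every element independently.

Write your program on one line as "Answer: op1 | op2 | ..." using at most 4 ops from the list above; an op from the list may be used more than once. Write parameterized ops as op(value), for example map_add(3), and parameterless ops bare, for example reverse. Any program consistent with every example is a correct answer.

filter_even | sort_desc | map_add(1)

Check, running the answer program on each example:
  [7, -22, -30, -12, 18, -39, 34, 2, -16] -> [-22, -30, -12, 18, 34, 2, -16] -> [34, 18, 2, -12, -16, -22, -30] -> [35, 19, 3, -11, -15, -21, -29]
  [17, 16, 23, -6] -> [16, -6] -> [16, -6] -> [17, -5]
  [23, 35, -36, 5, -42] -> [-36, -42] -> [-36, -42] -> [-35, -41]
  [3, -27, 4, 16, -3, -5, 16, -18, -37] -> [4, 16, 16, -18] -> [16, 16, 4, -18] -> [17, 17, 5, -17]
  [42, -11, 17] -> [42] -> [42] -> [43]
  [-13, 32, -38, -2, -1, 12, 36, -16, 30] -> [32, -38, -2, 12, 36, -16, 30] -> [36, 32, 30, 12, -2, -16, -38] -> [37, 33, 31, 13, -1, -15, -37]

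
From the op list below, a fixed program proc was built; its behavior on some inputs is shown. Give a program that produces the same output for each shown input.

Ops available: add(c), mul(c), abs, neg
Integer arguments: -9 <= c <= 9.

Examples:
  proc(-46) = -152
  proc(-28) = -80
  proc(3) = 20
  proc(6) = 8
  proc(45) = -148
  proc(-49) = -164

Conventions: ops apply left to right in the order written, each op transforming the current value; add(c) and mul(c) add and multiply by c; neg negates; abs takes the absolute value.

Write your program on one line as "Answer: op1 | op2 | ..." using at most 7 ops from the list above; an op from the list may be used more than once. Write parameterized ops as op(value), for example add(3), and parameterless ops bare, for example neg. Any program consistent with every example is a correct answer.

abs | add(-5) | add(3) | neg | add(6) | mul(4)

Check, running the answer program on each example:
  -46 -> 46 -> 41 -> 44 -> -44 -> -38 -> -152
  -28 -> 28 -> 23 -> 26 -> -26 -> -20 -> -80
  3 -> 3 -> -2 -> 1 -> -1 -> 5 -> 20
  6 -> 6 -> 1 -> 4 -> -4 -> 2 -> 8
  45 -> 45 -> 40 -> 43 -> -43 -> -37 -> -148
  -49 -> 49 -> 44 -> 47 -> -47 -> -41 -> -164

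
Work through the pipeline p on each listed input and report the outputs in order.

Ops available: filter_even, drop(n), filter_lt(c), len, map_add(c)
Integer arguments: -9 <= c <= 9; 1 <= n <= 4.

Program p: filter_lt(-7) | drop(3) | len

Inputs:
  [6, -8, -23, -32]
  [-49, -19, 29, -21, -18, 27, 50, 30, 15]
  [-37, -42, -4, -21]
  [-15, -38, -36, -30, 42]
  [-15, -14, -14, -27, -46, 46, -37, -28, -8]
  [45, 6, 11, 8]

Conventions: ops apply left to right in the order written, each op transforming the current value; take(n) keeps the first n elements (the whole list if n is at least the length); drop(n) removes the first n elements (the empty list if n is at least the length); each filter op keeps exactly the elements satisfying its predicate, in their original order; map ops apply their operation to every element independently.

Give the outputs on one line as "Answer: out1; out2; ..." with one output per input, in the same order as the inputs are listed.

Execution, op by op:
  [6, -8, -23, -32] -> [-8, -23, -32] -> [] -> 0
  [-49, -19, 29, -21, -18, 27, 50, 30, 15] -> [-49, -19, -21, -18] -> [-18] -> 1
  [-37, -42, -4, -21] -> [-37, -42, -21] -> [] -> 0
  [-15, -38, -36, -30, 42] -> [-15, -38, -36, -30] -> [-30] -> 1
  [-15, -14, -14, -27, -46, 46, -37, -28, -8] -> [-15, -14, -14, -27, -46, -37, -28, -8] -> [-27, -46, -37, -28, -8] -> 5
  [45, 6, 11, 8] -> [] -> [] -> 0

0; 1; 0; 1; 5; 0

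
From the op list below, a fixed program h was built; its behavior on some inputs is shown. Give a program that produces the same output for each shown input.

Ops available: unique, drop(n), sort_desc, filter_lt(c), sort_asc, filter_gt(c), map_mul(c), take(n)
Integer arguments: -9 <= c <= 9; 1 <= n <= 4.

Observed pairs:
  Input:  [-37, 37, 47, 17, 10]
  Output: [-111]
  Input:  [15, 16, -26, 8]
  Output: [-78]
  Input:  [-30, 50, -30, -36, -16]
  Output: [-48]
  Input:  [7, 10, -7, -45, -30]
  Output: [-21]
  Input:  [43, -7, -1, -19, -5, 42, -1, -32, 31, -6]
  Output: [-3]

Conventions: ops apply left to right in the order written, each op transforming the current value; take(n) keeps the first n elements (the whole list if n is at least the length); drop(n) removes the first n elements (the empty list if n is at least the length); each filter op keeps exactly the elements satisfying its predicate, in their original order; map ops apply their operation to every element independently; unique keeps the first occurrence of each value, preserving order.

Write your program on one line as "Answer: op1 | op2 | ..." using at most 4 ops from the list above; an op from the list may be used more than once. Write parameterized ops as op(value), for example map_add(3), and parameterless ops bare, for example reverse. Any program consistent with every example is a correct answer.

filter_lt(0) | sort_desc | map_mul(3) | take(1)

Check, running the answer program on each example:
  [-37, 37, 47, 17, 10] -> [-37] -> [-37] -> [-111] -> [-111]
  [15, 16, -26, 8] -> [-26] -> [-26] -> [-78] -> [-78]
  [-30, 50, -30, -36, -16] -> [-30, -30, -36, -16] -> [-16, -30, -30, -36] -> [-48, -90, -90, -108] -> [-48]
  [7, 10, -7, -45, -30] -> [-7, -45, -30] -> [-7, -30, -45] -> [-21, -90, -135] -> [-21]
  [43, -7, -1, -19, -5, 42, -1, -32, 31, -6] -> [-7, -1, -19, -5, -1, -32, -6] -> [-1, -1, -5, -6, -7, -19, -32] -> [-3, -3, -15, -18, -21, -57, -96] -> [-3]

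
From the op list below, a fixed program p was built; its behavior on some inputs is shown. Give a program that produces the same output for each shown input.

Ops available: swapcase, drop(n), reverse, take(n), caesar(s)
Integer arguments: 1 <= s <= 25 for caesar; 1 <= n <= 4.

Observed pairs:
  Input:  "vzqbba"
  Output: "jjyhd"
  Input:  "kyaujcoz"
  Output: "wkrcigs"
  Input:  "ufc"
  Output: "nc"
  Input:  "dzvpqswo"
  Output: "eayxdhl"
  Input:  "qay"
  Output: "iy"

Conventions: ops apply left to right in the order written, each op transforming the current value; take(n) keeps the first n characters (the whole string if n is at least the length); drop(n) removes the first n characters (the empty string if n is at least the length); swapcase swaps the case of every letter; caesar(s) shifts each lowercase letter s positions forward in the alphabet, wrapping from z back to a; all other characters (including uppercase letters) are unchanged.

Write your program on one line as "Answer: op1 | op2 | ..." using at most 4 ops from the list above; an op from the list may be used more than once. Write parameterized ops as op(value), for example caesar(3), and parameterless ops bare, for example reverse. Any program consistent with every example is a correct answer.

caesar(22) | reverse | caesar(12) | drop(1)

Check, running the answer program on each example:
  "vzqbba" -> "rvmxxw" -> "wxxmvr" -> "ijjyhd" -> "jjyhd"
  "kyaujcoz" -> "guwqfykv" -> "vkyfqwug" -> "hwkrcigs" -> "wkrcigs"
  "ufc" -> "qby" -> "ybq" -> "knc" -> "nc"
  "dzvpqswo" -> "zvrlmosk" -> "ksomlrvz" -> "weayxdhl" -> "eayxdhl"
  "qay" -> "mwu" -> "uwm" -> "giy" -> "iy"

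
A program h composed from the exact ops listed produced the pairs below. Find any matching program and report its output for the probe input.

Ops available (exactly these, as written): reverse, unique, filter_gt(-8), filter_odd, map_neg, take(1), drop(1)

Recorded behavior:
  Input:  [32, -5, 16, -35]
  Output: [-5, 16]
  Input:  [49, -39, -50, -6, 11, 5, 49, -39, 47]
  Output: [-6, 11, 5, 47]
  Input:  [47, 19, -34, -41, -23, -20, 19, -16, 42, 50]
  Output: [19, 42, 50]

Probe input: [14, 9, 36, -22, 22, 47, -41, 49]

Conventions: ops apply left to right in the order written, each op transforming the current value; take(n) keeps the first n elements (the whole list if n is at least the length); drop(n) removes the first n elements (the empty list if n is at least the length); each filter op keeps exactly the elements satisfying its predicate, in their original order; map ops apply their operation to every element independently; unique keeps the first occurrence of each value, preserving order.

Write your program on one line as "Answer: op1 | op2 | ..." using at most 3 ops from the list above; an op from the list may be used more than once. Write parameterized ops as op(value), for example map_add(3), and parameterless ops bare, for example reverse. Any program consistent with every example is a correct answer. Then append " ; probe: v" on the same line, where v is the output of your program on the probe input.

unique | filter_gt(-8) | drop(1) ; probe: [9, 36, 22, 47, 49]

Check, running the answer program on each example:
  [32, -5, 16, -35] -> [32, -5, 16, -35] -> [32, -5, 16] -> [-5, 16]
  [49, -39, -50, -6, 11, 5, 49, -39, 47] -> [49, -39, -50, -6, 11, 5, 47] -> [49, -6, 11, 5, 47] -> [-6, 11, 5, 47]
  [47, 19, -34, -41, -23, -20, 19, -16, 42, 50] -> [47, 19, -34, -41, -23, -20, -16, 42, 50] -> [47, 19, 42, 50] -> [19, 42, 50]
  probe: [14, 9, 36, -22, 22, 47, -41, 49] -> [14, 9, 36, -22, 22, 47, -41, 49] -> [14, 9, 36, 22, 47, 49] -> [9, 36, 22, 47, 49]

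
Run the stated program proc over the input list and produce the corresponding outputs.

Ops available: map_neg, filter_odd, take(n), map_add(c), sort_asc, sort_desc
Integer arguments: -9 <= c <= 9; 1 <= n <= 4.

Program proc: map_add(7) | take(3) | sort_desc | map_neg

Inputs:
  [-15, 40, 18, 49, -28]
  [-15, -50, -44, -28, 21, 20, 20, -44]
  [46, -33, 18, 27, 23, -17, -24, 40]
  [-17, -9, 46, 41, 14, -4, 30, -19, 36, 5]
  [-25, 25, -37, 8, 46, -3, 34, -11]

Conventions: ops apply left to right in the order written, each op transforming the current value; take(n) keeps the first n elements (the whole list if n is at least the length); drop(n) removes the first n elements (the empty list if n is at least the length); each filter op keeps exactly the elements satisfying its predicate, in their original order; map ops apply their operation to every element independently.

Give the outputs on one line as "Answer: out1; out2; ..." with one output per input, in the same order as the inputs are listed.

Execution, op by op:
  [-15, 40, 18, 49, -28] -> [-8, 47, 25, 56, -21] -> [-8, 47, 25] -> [47, 25, -8] -> [-47, -25, 8]
  [-15, -50, -44, -28, 21, 20, 20, -44] -> [-8, -43, -37, -21, 28, 27, 27, -37] -> [-8, -43, -37] -> [-8, -37, -43] -> [8, 37, 43]
  [46, -33, 18, 27, 23, -17, -24, 40] -> [53, -26, 25, 34, 30, -10, -17, 47] -> [53, -26, 25] -> [53, 25, -26] -> [-53, -25, 26]
  [-17, -9, 46, 41, 14, -4, 30, -19, 36, 5] -> [-10, -2, 53, 48, 21, 3, 37, -12, 43, 12] -> [-10, -2, 53] -> [53, -2, -10] -> [-53, 2, 10]
  [-25, 25, -37, 8, 46, -3, 34, -11] -> [-18, 32, -30, 15, 53, 4, 41, -4] -> [-18, 32, -30] -> [32, -18, -30] -> [-32, 18, 30]

[-47, -25, 8]; [8, 37, 43]; [-53, -25, 26]; [-53, 2, 10]; [-32, 18, 30]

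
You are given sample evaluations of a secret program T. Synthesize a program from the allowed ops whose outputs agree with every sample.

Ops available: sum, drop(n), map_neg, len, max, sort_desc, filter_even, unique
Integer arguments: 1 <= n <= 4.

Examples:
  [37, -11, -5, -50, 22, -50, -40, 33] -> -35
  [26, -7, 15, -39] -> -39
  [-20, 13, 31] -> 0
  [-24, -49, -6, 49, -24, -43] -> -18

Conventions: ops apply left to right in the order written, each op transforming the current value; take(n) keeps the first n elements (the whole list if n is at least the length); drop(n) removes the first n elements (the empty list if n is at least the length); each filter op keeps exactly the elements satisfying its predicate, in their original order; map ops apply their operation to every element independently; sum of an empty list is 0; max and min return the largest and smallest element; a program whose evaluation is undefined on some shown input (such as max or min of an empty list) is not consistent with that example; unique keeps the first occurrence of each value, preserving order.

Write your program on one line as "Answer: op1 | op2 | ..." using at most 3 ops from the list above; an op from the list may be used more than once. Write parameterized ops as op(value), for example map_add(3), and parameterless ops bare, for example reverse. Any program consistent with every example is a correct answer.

drop(3) | unique | sum

Check, running the answer program on each example:
  [37, -11, -5, -50, 22, -50, -40, 33] -> [-50, 22, -50, -40, 33] -> [-50, 22, -40, 33] -> -35
  [26, -7, 15, -39] -> [-39] -> [-39] -> -39
  [-20, 13, 31] -> [] -> [] -> 0
  [-24, -49, -6, 49, -24, -43] -> [49, -24, -43] -> [49, -24, -43] -> -18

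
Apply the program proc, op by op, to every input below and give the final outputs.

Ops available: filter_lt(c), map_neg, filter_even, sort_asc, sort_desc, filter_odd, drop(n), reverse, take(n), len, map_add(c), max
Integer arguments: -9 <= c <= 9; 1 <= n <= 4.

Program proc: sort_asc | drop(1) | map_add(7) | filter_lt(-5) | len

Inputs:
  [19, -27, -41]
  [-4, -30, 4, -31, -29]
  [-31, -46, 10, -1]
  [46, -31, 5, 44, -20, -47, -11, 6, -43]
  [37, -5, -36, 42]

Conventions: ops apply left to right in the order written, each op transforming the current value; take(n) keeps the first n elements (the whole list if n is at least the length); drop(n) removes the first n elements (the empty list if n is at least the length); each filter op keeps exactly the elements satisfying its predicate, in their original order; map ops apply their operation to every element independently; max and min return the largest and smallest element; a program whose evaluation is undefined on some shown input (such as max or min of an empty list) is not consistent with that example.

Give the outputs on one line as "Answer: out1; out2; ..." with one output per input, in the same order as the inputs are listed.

1; 2; 1; 3; 0

Execution, op by op:
  [19, -27, -41] -> [-41, -27, 19] -> [-27, 19] -> [-20, 26] -> [-20] -> 1
  [-4, -30, 4, -31, -29] -> [-31, -30, -29, -4, 4] -> [-30, -29, -4, 4] -> [-23, -22, 3, 11] -> [-23, -22] -> 2
  [-31, -46, 10, -1] -> [-46, -31, -1, 10] -> [-31, -1, 10] -> [-24, 6, 17] -> [-24] -> 1
  [46, -31, 5, 44, -20, -47, -11, 6, -43] -> [-47, -43, -31, -20, -11, 5, 6, 44, 46] -> [-43, -31, -20, -11, 5, 6, 44, 46] -> [-36, -24, -13, -4, 12, 13, 51, 53] -> [-36, -24, -13] -> 3
  [37, -5, -36, 42] -> [-36, -5, 37, 42] -> [-5, 37, 42] -> [2, 44, 49] -> [] -> 0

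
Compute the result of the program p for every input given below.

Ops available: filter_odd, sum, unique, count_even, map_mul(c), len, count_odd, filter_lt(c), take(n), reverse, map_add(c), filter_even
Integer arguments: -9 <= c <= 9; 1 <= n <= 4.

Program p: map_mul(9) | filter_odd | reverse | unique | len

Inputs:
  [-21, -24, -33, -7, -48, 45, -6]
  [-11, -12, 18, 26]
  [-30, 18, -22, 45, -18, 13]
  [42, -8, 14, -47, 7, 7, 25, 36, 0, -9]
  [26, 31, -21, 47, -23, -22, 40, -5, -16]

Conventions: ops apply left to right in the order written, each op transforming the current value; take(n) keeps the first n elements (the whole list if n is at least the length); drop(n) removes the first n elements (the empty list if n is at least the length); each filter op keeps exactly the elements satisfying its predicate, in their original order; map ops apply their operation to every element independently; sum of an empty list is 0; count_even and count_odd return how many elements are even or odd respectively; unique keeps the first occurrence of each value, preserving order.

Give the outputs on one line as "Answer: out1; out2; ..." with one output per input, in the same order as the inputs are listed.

4; 1; 2; 4; 5

Execution, op by op:
  [-21, -24, -33, -7, -48, 45, -6] -> [-189, -216, -297, -63, -432, 405, -54] -> [-189, -297, -63, 405] -> [405, -63, -297, -189] -> [405, -63, -297, -189] -> 4
  [-11, -12, 18, 26] -> [-99, -108, 162, 234] -> [-99] -> [-99] -> [-99] -> 1
  [-30, 18, -22, 45, -18, 13] -> [-270, 162, -198, 405, -162, 117] -> [405, 117] -> [117, 405] -> [117, 405] -> 2
  [42, -8, 14, -47, 7, 7, 25, 36, 0, -9] -> [378, -72, 126, -423, 63, 63, 225, 324, 0, -81] -> [-423, 63, 63, 225, -81] -> [-81, 225, 63, 63, -423] -> [-81, 225, 63, -423] -> 4
  [26, 31, -21, 47, -23, -22, 40, -5, -16] -> [234, 279, -189, 423, -207, -198, 360, -45, -144] -> [279, -189, 423, -207, -45] -> [-45, -207, 423, -189, 279] -> [-45, -207, 423, -189, 279] -> 5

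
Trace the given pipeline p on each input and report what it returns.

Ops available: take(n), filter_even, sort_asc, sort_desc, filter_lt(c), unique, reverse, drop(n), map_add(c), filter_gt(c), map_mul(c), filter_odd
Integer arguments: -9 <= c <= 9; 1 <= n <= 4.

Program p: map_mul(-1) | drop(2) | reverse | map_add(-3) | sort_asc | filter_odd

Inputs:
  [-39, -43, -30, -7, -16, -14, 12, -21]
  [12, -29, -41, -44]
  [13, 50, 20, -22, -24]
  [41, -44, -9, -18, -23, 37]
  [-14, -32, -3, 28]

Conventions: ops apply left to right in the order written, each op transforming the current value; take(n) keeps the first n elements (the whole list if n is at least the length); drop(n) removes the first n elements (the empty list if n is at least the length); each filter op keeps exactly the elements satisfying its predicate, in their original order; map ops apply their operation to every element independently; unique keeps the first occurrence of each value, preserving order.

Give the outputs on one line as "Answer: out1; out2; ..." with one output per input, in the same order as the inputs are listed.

[-15, 11, 13, 27]; [41]; [-23, 19, 21]; [15]; [-31]

Execution, op by op:
  [-39, -43, -30, -7, -16, -14, 12, -21] -> [39, 43, 30, 7, 16, 14, -12, 21] -> [30, 7, 16, 14, -12, 21] -> [21, -12, 14, 16, 7, 30] -> [18, -15, 11, 13, 4, 27] -> [-15, 4, 11, 13, 18, 27] -> [-15, 11, 13, 27]
  [12, -29, -41, -44] -> [-12, 29, 41, 44] -> [41, 44] -> [44, 41] -> [41, 38] -> [38, 41] -> [41]
  [13, 50, 20, -22, -24] -> [-13, -50, -20, 22, 24] -> [-20, 22, 24] -> [24, 22, -20] -> [21, 19, -23] -> [-23, 19, 21] -> [-23, 19, 21]
  [41, -44, -9, -18, -23, 37] -> [-41, 44, 9, 18, 23, -37] -> [9, 18, 23, -37] -> [-37, 23, 18, 9] -> [-40, 20, 15, 6] -> [-40, 6, 15, 20] -> [15]
  [-14, -32, -3, 28] -> [14, 32, 3, -28] -> [3, -28] -> [-28, 3] -> [-31, 0] -> [-31, 0] -> [-31]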